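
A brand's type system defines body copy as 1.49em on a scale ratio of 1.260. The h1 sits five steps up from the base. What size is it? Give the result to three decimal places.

4.732em

A modular type scale is a geometric sequence: sizeₙ = base × rⁿ.
1.49 × 1.260⁵ = 1.49 × 3.17580 ≈ 4.732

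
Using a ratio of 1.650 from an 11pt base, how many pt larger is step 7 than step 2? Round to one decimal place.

336.3pt

Step 2: 11.0 × 1.650² = 29.947pt
Step 7: 11.0 × 1.650⁷ = 366.252pt
Difference: 366.252 − 29.947 = 336.305pt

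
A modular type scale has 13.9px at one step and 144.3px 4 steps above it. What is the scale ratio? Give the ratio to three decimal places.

1.795

The ratio satisfies 13.9 × r⁴ = 144.3, so r = (144.3 / 13.9)^(1/4).
r = 10.3813^(1/4) ≈ 1.7950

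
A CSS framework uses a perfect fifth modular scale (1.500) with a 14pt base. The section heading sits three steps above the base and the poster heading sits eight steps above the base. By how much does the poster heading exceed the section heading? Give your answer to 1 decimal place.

311.6pt

Step 3: 14.0 × 1.500³ = 47.250pt
Step 8: 14.0 × 1.500⁸ = 358.805pt
Difference: 358.805 − 47.250 = 311.555pt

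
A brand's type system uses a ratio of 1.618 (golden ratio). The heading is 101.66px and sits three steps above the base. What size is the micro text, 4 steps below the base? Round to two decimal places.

3.50px

101.66 ÷ 1.618⁷ = 101.66 ÷ 29.03017 ≈ 3.502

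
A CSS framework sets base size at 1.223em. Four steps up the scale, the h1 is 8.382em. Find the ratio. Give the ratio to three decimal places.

1.618

The ratio satisfies 1.223 × r⁴ = 8.382, so r = (8.382 / 1.223)^(1/4).
r = 6.8536^(1/4) ≈ 1.6180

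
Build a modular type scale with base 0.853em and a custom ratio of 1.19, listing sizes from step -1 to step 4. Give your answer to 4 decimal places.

Step -1: 0.853 ÷ 1.19 = 0.7168
Step 0: 0.853em
Step 1: 0.853 × 1.19 = 1.0151
Step 2: 0.853 × 1.19² = 1.2079
Step 3: 0.853 × 1.19³ = 1.4374
Step 4: 0.853 × 1.19⁴ = 1.7106

0.7168em, 0.8530em, 1.0151em, 1.2079em, 1.4374em, 1.7106em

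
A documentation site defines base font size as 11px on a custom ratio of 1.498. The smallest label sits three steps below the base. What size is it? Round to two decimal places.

3.27px

Each step on a modular scale multiplies by the ratio, so the size n steps from the base is base × ratioⁿ.
11.0 ÷ 1.498³ = 11.0 ÷ 3.36152 ≈ 3.27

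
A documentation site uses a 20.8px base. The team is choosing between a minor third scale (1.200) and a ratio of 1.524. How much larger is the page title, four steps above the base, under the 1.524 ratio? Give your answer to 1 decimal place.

Minor third: 20.8 × 1.200⁴ = 43.131px
At 1.524: 20.8 × 1.524⁴ = 112.203px
Difference: 112.203 − 43.131 = 69.072px

69.1px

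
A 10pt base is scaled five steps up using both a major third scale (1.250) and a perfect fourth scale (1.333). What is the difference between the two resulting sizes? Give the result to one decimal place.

Major third: 10.0 × 1.250⁵ = 30.518pt
Perfect fourth: 10.0 × 1.333⁵ = 42.087pt
Difference: 42.087 − 30.518 = 11.569pt

11.6pt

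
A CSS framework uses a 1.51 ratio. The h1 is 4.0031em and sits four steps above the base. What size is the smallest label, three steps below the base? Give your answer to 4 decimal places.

The gap is -3 − (4) = -7 steps, so the factor is 1.51^-7.
4.0031 ÷ 1.51⁷ = 4.0031 ÷ 17.89941 ≈ 0.2236

0.2236em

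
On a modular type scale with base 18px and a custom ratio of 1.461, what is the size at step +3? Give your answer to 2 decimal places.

56.13px

18.0 × 1.461³ = 18.0 × 3.11854 ≈ 56.13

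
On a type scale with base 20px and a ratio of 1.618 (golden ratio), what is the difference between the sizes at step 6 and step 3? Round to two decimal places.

274.12px

Step 3: 20.0 × 1.618³ = 84.7160px
Step 6: 20.0 × 1.618⁶ = 358.8402px
Difference: 358.8402 − 84.7160 = 274.1242px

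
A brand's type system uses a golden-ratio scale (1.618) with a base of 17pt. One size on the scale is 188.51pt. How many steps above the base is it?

5

1.618ⁿ = 188.51 / 17 = 11.0888
n = ln(11.0888) / ln(1.618) = 2.4059 / 0.4812 ≈ 5.00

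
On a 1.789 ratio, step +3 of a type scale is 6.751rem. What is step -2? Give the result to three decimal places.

6.751 ÷ 1.789⁵ = 6.751 ÷ 18.32533 ≈ 0.368

0.368rem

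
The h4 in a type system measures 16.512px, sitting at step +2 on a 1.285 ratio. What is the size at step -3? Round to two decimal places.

4.71px

Moving from step +2 to step -3 is 5 steps down, so divide by r⁵.
16.512 ÷ 1.285⁵ = 16.512 ÷ 3.50361 ≈ 4.713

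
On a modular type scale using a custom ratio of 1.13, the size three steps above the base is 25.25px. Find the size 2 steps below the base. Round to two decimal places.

13.70px

25.25 ÷ 1.13⁵ = 25.25 ÷ 1.84244 ≈ 13.705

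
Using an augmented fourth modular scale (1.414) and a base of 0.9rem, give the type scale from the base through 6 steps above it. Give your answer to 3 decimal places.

0.900rem, 1.273rem, 1.799rem, 2.544rem, 3.598rem, 5.087rem, 7.193rem

Step 0: 0.9rem
Step 1: 0.9 × 1.414 = 1.273
Step 2: 0.9 × 1.414² = 1.799
Step 3: 0.9 × 1.414³ = 2.544
Step 4: 0.9 × 1.414⁴ = 3.598
Step 5: 0.9 × 1.414⁵ = 5.087
Step 6: 0.9 × 1.414⁶ = 7.193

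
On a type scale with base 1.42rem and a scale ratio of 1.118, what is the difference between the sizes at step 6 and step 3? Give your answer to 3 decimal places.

Step 3: 1.42 × 1.118³ = 1.98433rem
Step 6: 1.42 × 1.118⁶ = 2.77293rem
Difference: 2.77293 − 1.98433 = 0.78860rem

0.789rem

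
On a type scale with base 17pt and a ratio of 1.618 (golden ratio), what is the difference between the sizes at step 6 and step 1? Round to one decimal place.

Step 1: 17.0 × 1.618 = 27.506pt
Step 6: 17.0 × 1.618⁶ = 305.014pt
Difference: 305.014 − 27.506 = 277.508pt

277.5pt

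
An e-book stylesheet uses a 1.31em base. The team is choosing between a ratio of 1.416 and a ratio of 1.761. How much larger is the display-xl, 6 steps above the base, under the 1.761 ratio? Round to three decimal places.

28.509em

At 1.416: 1.31 × 1.416⁶ = 10.55968em
At 1.761: 1.31 × 1.761⁶ = 39.06856em
Difference: 39.06856 − 10.55968 = 28.50888em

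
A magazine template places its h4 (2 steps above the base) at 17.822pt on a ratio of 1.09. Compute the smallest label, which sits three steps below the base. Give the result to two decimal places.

11.58pt

17.822 ÷ 1.09⁵ = 17.822 ÷ 1.53862 ≈ 11.583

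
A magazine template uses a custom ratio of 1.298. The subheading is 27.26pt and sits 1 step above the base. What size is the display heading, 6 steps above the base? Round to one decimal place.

The gap is 6 − (1) = 5 steps, so the factor is 1.298^5.
27.26 × 1.298⁵ = 27.26 × 3.68446 ≈ 100.438

100.4pt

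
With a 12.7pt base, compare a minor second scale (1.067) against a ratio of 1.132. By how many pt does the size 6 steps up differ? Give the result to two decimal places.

Minor second: 12.7 × 1.067⁶ = 18.7409pt
At 1.132: 12.7 × 1.132⁶ = 26.7228pt
Difference: 26.7228 − 18.7409 = 7.9819pt

7.98pt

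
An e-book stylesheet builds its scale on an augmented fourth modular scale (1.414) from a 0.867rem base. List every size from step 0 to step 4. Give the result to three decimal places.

0.867rem, 1.226rem, 1.733rem, 2.451rem, 3.466rem

Step 0: 0.867rem
Step 1: 0.867 × 1.414 = 1.226
Step 2: 0.867 × 1.414² = 1.733
Step 3: 0.867 × 1.414³ = 2.451
Step 4: 0.867 × 1.414⁴ = 3.466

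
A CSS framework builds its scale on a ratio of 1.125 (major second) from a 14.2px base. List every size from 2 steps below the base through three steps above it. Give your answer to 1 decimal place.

11.2px, 12.6px, 14.2px, 16.0px, 18.0px, 20.2px

Step -2: 14.2 ÷ 1.125² = 11.2
Step -1: 14.2 ÷ 1.125 = 12.6
Step 0: 14.2px
Step 1: 14.2 × 1.125 = 16.0
Step 2: 14.2 × 1.125² = 18.0
Step 3: 14.2 × 1.125³ = 20.2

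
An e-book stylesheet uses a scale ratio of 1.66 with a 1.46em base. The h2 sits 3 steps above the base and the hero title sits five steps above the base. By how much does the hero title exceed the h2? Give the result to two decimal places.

Step 3: 1.46 × 1.66³ = 6.6785em
Step 5: 1.46 × 1.66⁵ = 18.4032em
Difference: 18.4032 − 6.6785 = 11.7247em

11.72em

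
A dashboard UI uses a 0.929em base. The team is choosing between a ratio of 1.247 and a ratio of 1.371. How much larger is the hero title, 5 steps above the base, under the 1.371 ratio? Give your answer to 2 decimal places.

At 1.247: 0.929 × 1.247⁵ = 2.8012em
At 1.371: 0.929 × 1.371⁵ = 4.4999em
Difference: 4.4999 − 2.8012 = 1.6987em

1.70em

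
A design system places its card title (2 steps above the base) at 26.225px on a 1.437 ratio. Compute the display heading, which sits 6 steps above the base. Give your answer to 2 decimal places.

Moving from step +2 to step +6 is 4 steps up, so multiply by r⁴.
26.225 × 1.437⁴ = 26.225 × 4.26410 ≈ 111.826

111.83px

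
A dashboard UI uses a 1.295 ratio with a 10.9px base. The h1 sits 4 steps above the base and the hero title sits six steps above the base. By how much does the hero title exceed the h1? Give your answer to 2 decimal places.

20.75px

Step 4: 10.9 × 1.295⁴ = 30.6553px
Step 6: 10.9 × 1.295⁶ = 51.4097px
Difference: 51.4097 − 30.6553 = 20.7544px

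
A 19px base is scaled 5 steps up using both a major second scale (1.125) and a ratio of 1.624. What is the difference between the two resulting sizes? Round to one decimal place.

180.4px

Major second: 19.0 × 1.125⁵ = 34.239px
At 1.624: 19.0 × 1.624⁵ = 214.627px
Difference: 214.627 − 34.239 = 180.388px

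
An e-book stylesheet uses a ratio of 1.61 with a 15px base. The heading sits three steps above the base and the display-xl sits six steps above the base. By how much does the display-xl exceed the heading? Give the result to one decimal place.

198.6px

Step 3: 15.0 × 1.61³ = 62.599px
Step 6: 15.0 × 1.61⁶ = 261.244px
Difference: 261.244 − 62.599 = 198.645px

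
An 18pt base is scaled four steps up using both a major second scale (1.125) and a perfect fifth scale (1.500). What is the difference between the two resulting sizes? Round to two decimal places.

62.29pt

Major second: 18.0 × 1.125⁴ = 28.8325pt
Perfect fifth: 18.0 × 1.500⁴ = 91.1250pt
Difference: 91.1250 − 28.8325 = 62.2925pt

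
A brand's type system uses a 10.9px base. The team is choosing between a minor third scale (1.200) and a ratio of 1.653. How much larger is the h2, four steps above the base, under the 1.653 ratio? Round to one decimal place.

Minor third: 10.9 × 1.200⁴ = 22.602px
At 1.653: 10.9 × 1.653⁴ = 81.380px
Difference: 81.380 − 22.602 = 58.778px

58.8px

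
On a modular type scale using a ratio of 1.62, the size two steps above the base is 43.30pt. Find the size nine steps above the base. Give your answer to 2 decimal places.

43.30 × 1.62⁷ = 43.30 × 29.28229 ≈ 1267.923

1267.92pt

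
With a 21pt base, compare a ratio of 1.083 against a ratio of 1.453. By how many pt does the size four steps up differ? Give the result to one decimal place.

At 1.083: 21.0 × 1.083⁴ = 28.889pt
At 1.453: 21.0 × 1.453⁴ = 93.601pt
Difference: 93.601 − 28.889 = 64.712pt

64.7pt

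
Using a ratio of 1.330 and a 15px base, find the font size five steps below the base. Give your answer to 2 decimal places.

3.60px

Each step on a modular scale multiplies by the ratio, so the size n steps from the base is base × ratioⁿ.
15.0 ÷ 1.330⁵ = 15.0 ÷ 4.16158 ≈ 3.60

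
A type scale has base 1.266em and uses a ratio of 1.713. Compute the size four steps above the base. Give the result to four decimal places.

1.266 × 1.713⁴ = 1.266 × 8.61052 ≈ 10.9009

10.9009em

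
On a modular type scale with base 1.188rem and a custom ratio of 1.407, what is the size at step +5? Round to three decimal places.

1.188 × 1.407⁵ = 1.188 × 5.51405 ≈ 6.551

6.551rem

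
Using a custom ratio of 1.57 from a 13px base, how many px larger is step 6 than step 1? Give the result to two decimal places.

Step 1: 13.0 × 1.57 = 20.4100px
Step 6: 13.0 × 1.57⁶ = 194.6889px
Difference: 194.6889 − 20.4100 = 174.2789px

174.28px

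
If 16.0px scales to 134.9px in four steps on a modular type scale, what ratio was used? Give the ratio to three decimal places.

The ratio satisfies 16.0 × r⁴ = 134.9, so r = (134.9 / 16.0)^(1/4).
r = 8.4313^(1/4) ≈ 1.7040

1.704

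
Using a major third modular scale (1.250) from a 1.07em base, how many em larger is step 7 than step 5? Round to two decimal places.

1.84em

Step 5: 1.07 × 1.250⁵ = 3.2654em
Step 7: 1.07 × 1.250⁷ = 5.1022em
Difference: 5.1022 − 3.2654 = 1.8368em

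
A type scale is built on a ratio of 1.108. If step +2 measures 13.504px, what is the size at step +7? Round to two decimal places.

22.55px

13.504 × 1.108⁵ = 13.504 × 1.66993 ≈ 22.551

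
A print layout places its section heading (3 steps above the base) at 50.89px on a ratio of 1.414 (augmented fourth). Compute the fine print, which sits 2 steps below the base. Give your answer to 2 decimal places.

50.89 ÷ 1.414⁵ = 50.89 ÷ 5.65258 ≈ 9.003

9.00px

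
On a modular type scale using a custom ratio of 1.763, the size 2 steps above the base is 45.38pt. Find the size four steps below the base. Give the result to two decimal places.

Moving from step +2 to step -4 is 6 steps down, so divide by r⁶.
45.38 ÷ 1.763⁶ = 45.38 ÷ 30.02713 ≈ 1.511

1.51pt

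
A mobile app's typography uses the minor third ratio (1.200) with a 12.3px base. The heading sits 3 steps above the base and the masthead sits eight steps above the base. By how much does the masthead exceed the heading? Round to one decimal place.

Step 3: 12.3 × 1.200³ = 21.254px
Step 8: 12.3 × 1.200⁸ = 52.888px
Difference: 52.888 − 21.254 = 31.634px

31.6px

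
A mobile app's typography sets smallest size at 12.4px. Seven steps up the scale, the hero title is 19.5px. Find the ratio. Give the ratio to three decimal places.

1.067

r⁷ = 19.5 / 12.4, so r = (19.5/12.4)^(1/7).
r = 1.5726^(1/7) ≈ 1.0668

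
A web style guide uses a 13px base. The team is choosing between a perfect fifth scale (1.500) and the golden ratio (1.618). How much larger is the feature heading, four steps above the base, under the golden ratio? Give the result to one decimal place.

Perfect fifth: 13.0 × 1.500⁴ = 65.812px
Golden ratio: 13.0 × 1.618⁴ = 89.096px
Difference: 89.096 − 65.812 = 23.284px

23.3px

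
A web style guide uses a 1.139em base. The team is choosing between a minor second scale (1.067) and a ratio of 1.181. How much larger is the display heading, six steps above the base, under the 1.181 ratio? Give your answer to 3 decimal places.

Minor second: 1.139 × 1.067⁶ = 1.68078em
At 1.181: 1.139 × 1.181⁶ = 3.09046em
Difference: 3.09046 − 1.68078 = 1.40968em

1.410em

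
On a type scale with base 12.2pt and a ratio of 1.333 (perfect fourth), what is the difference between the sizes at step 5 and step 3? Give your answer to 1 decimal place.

Step 3: 12.2 × 1.333³ = 28.897pt
Step 5: 12.2 × 1.333⁵ = 51.346pt
Difference: 51.346 − 28.897 = 22.449pt

22.4pt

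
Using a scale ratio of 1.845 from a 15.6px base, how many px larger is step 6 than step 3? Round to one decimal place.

517.3px

Step 3: 15.6 × 1.845³ = 97.975px
Step 6: 15.6 × 1.845⁶ = 615.323px
Difference: 615.323 − 97.975 = 517.348px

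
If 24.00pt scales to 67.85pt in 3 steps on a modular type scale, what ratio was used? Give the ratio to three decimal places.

1.414

The ratio satisfies 24.00 × r³ = 67.85, so r = (67.85 / 24.00)^(1/3).
r = 2.8271^(1/3) ≈ 1.4140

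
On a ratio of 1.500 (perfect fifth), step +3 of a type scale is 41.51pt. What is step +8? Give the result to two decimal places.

315.22pt

41.51 × 1.500⁵ = 41.51 × 7.59375 ≈ 315.217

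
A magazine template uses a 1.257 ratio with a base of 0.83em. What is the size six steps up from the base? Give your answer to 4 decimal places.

Every step multiplies by the scale ratio.
0.83 × 1.257⁶ = 0.83 × 3.94468 ≈ 3.2741

3.2741em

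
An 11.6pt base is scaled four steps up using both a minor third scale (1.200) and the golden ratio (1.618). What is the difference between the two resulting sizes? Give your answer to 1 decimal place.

55.4pt

Minor third: 11.6 × 1.200⁴ = 24.054pt
Golden ratio: 11.6 × 1.618⁴ = 79.501pt
Difference: 79.501 − 24.054 = 55.447pt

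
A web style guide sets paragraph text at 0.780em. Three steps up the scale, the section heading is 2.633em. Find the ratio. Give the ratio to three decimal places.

1.500

r³ = 2.633 / 0.780, so r = (2.633/0.780)^(1/3).
r = 3.3756^(1/3) ≈ 1.5001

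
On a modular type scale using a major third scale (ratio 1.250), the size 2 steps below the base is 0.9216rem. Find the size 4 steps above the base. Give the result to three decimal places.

The gap is 4 − (-2) = 6 steps, so the factor is 1.250^6.
0.9216 × 1.250⁶ = 0.9216 × 3.81470 ≈ 3.516

3.516rem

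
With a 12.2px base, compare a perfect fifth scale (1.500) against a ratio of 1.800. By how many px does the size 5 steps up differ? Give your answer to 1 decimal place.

137.9px

Perfect fifth: 12.2 × 1.500⁵ = 92.644px
At 1.800: 12.2 × 1.800⁵ = 230.527px
Difference: 230.527 − 92.644 = 137.883px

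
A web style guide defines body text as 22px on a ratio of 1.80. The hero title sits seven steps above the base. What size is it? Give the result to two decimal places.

A modular type scale is a geometric sequence: sizeₙ = base × rⁿ.
22.0 × 1.80⁷ = 22.0 × 61.22200 ≈ 1346.88

1346.88px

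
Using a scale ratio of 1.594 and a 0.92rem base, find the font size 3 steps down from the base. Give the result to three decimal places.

0.92 ÷ 1.594³ = 0.92 ÷ 4.05009 ≈ 0.227

0.227rem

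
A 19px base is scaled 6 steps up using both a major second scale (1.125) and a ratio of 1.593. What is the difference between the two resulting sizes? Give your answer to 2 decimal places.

Major second: 19.0 × 1.125⁶ = 38.5184px
At 1.593: 19.0 × 1.593⁶ = 310.4905px
Difference: 310.4905 − 38.5184 = 271.9721px

271.97px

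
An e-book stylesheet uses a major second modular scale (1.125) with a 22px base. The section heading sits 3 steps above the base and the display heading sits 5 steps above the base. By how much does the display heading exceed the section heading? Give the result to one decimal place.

Step 3: 22.0 × 1.125³ = 31.324px
Step 5: 22.0 × 1.125⁵ = 39.645px
Difference: 39.645 − 31.324 = 8.321px

8.3px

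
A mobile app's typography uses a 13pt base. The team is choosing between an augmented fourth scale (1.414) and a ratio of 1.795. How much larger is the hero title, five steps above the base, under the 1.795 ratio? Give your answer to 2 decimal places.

168.77pt

Augmented fourth: 13.0 × 1.414⁵ = 73.4836pt
At 1.795: 13.0 × 1.795⁵ = 242.2510pt
Difference: 242.2510 − 73.4836 = 168.7674pt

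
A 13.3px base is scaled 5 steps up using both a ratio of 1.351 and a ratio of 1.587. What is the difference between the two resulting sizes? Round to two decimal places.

74.03px

At 1.351: 13.3 × 1.351⁵ = 59.8589px
At 1.587: 13.3 × 1.587⁵ = 133.8863px
Difference: 133.8863 − 59.8589 = 74.0274px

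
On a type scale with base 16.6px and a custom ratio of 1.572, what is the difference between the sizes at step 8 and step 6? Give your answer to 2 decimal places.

368.54px

Step 6: 16.6 × 1.572⁶ = 250.5090px
Step 8: 16.6 × 1.572⁸ = 619.0538px
Difference: 619.0538 − 250.5090 = 368.5448px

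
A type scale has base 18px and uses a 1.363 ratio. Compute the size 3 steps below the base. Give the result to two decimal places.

7.11px

18.0 ÷ 1.363³ = 18.0 ÷ 2.53214 ≈ 7.11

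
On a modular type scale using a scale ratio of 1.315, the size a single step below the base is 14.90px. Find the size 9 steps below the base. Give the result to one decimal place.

Moving from step -1 to step -9 is 8 steps down, so divide by r⁸.
14.90 ÷ 1.315⁸ = 14.90 ÷ 8.94141 ≈ 1.666

1.7px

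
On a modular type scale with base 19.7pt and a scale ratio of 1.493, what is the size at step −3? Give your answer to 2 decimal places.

5.92pt

19.7 ÷ 1.493³ = 19.7 ÷ 3.32797 ≈ 5.92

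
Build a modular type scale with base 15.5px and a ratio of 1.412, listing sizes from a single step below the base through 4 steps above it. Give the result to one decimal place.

11.0px, 15.5px, 21.9px, 30.9px, 43.6px, 61.6px

Step -1: 15.5 ÷ 1.412 = 11.0
Step 0: 15.5px
Step 1: 15.5 × 1.412 = 21.9
Step 2: 15.5 × 1.412² = 30.9
Step 3: 15.5 × 1.412³ = 43.6
Step 4: 15.5 × 1.412⁴ = 61.6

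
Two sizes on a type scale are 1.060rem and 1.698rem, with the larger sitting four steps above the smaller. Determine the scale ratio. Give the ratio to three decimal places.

r⁴ = 1.698 / 1.060, so r = (1.698/1.060)^(1/4).
r = 1.6019^(1/4) ≈ 1.1250

1.125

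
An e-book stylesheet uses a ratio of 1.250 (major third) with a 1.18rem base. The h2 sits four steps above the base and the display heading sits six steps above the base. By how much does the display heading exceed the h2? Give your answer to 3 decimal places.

1.620rem

Step 4: 1.18 × 1.250⁴ = 2.88086rem
Step 6: 1.18 × 1.250⁶ = 4.50134rem
Difference: 4.50134 − 2.88086 = 1.62048rem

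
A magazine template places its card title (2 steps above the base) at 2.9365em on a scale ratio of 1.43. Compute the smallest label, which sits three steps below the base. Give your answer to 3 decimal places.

2.9365 ÷ 1.43⁵ = 2.9365 ÷ 5.97971 ≈ 0.491

0.491em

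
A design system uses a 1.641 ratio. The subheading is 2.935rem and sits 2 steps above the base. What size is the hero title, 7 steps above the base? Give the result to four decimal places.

34.9262rem

2.935 × 1.641⁵ = 2.935 × 11.89989 ≈ 34.9262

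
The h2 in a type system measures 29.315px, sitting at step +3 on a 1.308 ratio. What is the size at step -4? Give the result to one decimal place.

4.5px

29.315 ÷ 1.308⁷ = 29.315 ÷ 6.55019 ≈ 4.475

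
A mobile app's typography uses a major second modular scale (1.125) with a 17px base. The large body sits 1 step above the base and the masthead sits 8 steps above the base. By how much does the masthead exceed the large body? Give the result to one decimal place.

24.5px

Step 1: 17.0 × 1.125 = 19.125px
Step 8: 17.0 × 1.125⁸ = 43.618px
Difference: 43.618 − 19.125 = 24.493px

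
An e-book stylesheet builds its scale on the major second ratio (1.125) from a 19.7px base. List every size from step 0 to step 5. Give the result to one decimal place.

Step 0: 19.7px
Step 1: 19.7 × 1.125 = 22.2
Step 2: 19.7 × 1.125² = 24.9
Step 3: 19.7 × 1.125³ = 28.0
Step 4: 19.7 × 1.125⁴ = 31.6
Step 5: 19.7 × 1.125⁵ = 35.5

19.7px, 22.2px, 24.9px, 28.0px, 31.6px, 35.5px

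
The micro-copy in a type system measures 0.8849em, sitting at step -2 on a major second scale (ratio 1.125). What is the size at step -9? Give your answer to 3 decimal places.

0.388em

The gap is -9 − (-2) = -7 steps, so the factor is 1.125^-7.
0.8849 ÷ 1.125⁷ = 0.8849 ÷ 2.28070 ≈ 0.388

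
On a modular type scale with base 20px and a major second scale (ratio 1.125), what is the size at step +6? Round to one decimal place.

40.5px

20.0 × 1.125⁶ = 20.0 × 2.02729 ≈ 40.55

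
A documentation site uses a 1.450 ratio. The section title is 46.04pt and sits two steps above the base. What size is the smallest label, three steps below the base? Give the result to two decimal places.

The gap is -3 − (2) = -5 steps, so the factor is 1.450^-5.
46.04 ÷ 1.450⁵ = 46.04 ÷ 6.40973 ≈ 7.183

7.18pt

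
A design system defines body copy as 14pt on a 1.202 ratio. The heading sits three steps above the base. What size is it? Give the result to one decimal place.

24.3pt

Every step multiplies by the scale ratio.
14.0 × 1.202³ = 14.0 × 1.73665 ≈ 24.31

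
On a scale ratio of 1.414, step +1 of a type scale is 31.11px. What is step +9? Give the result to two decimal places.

497.16px

31.11 × 1.414⁸ = 31.11 × 15.98068 ≈ 497.159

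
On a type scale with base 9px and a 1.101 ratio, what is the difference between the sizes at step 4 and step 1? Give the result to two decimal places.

3.32px

Step 1: 9.0 × 1.101 = 9.9090px
Step 4: 9.0 × 1.101⁴ = 13.2249px
Difference: 13.2249 − 9.9090 = 3.3159px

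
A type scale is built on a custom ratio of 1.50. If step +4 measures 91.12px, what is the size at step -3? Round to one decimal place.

The gap is -3 − (4) = -7 steps, so the factor is 1.50^-7.
91.12 ÷ 1.50⁷ = 91.12 ÷ 17.08594 ≈ 5.333

5.3px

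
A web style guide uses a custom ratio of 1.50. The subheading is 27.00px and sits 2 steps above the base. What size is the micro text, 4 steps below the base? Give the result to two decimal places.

27.00 ÷ 1.50⁶ = 27.00 ÷ 11.39062 ≈ 2.370

2.37px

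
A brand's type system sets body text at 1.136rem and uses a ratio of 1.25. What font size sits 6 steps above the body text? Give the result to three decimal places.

1.136 × 1.25⁶ = 1.136 × 3.81470 ≈ 4.333

4.333rem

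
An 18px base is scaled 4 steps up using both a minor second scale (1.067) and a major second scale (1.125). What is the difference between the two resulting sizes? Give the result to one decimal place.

Minor second: 18.0 × 1.067⁴ = 23.331px
Major second: 18.0 × 1.125⁴ = 28.833px
Difference: 28.833 − 23.331 = 5.502px

5.5px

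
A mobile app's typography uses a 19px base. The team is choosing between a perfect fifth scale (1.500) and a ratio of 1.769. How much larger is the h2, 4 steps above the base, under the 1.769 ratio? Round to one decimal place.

89.9px

Perfect fifth: 19.0 × 1.500⁴ = 96.188px
At 1.769: 19.0 × 1.769⁴ = 186.065px
Difference: 186.065 − 96.188 = 89.877px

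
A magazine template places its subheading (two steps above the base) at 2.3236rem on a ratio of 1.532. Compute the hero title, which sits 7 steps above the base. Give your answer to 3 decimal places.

2.3236 × 1.532⁵ = 2.3236 × 8.43906 ≈ 19.609

19.609rem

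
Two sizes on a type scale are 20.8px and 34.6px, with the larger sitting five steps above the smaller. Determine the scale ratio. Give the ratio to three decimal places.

1.107

r⁵ = 34.6 / 20.8, so r = (34.6/20.8)^(1/5).
r = 1.6635^(1/5) ≈ 1.1071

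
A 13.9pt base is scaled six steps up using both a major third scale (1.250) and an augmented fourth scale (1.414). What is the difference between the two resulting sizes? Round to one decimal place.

58.1pt

Major third: 13.9 × 1.250⁶ = 53.024pt
Augmented fourth: 13.9 × 1.414⁶ = 111.099pt
Difference: 111.099 − 53.024 = 58.075pt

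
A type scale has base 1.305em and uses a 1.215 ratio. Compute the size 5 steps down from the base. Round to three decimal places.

0.493em

Each step on a modular scale multiplies by the ratio, so the size n steps from the base is base × ratioⁿ.
1.305 ÷ 1.215⁵ = 1.305 ÷ 2.64778 ≈ 0.493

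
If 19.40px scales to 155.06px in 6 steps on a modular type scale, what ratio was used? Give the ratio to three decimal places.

1.414

The ratio satisfies 19.40 × r⁶ = 155.06, so r = (155.06 / 19.40)^(1/6).
r = 7.9928^(1/6) ≈ 1.4140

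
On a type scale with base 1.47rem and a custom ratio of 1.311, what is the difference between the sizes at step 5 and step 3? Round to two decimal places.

2.38rem

Step 3: 1.47 × 1.311³ = 3.3123rem
Step 5: 1.47 × 1.311⁵ = 5.6929rem
Difference: 5.6929 − 3.3123 = 2.3806rem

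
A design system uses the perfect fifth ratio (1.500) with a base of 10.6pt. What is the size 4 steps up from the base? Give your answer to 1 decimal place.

10.6 × 1.500⁴ = 10.6 × 5.06250 ≈ 53.66

53.7pt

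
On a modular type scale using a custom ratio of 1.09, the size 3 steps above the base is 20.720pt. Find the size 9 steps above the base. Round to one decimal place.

34.7pt

20.720 × 1.09⁶ = 20.720 × 1.67710 ≈ 34.750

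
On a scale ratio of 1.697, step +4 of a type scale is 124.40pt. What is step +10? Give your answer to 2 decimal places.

124.40 × 1.697⁶ = 124.40 × 23.88312 ≈ 2971.060

2971.06pt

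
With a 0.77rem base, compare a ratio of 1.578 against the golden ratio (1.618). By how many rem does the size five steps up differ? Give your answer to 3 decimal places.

At 1.578: 0.77 × 1.578⁵ = 7.53400rem
Golden ratio: 0.77 × 1.618⁵ = 8.53853rem
Difference: 8.53853 − 7.53400 = 1.00453rem

1.005rem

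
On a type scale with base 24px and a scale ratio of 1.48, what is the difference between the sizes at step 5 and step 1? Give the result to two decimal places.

Step 1: 24.0 × 1.48 = 35.5200px
Step 5: 24.0 × 1.48⁵ = 170.4197px
Difference: 170.4197 − 35.5200 = 134.8997px

134.90px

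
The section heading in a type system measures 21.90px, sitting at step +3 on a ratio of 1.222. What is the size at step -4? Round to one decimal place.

The gap is -4 − (3) = -7 steps, so the factor is 1.222^-7.
21.90 ÷ 1.222⁷ = 21.90 ÷ 4.06910 ≈ 5.382

5.4px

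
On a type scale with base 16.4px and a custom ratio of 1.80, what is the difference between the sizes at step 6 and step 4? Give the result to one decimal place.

Step 4: 16.4 × 1.80⁴ = 172.161px
Step 6: 16.4 × 1.80⁶ = 557.800px
Difference: 557.800 − 172.161 = 385.639px

385.6px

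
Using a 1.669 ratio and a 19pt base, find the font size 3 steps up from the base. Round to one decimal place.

88.3pt

19.0 × 1.669³ = 19.0 × 4.64910 ≈ 88.33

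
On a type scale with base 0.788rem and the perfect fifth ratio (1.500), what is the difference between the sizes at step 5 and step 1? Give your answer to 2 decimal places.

4.80rem

Step 1: 0.788 × 1.500 = 1.1820rem
Step 5: 0.788 × 1.500⁵ = 5.9839rem
Difference: 5.9839 − 1.1820 = 4.8019rem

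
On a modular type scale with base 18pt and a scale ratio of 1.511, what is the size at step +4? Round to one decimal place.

93.8pt

18.0 × 1.511⁴ = 18.0 × 5.21264 ≈ 93.83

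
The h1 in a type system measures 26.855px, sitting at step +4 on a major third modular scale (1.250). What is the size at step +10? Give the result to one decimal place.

26.855 × 1.250⁶ = 26.855 × 3.81470 ≈ 102.444

102.4px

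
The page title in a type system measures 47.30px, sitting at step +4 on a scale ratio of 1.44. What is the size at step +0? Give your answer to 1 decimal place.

Moving from step +4 to step +0 is 4 steps down, so divide by r⁴.
47.30 ÷ 1.44⁴ = 47.30 ÷ 4.29982 ≈ 11.000

11.0px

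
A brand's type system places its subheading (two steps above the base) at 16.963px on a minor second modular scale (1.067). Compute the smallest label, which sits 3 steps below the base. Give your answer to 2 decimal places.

12.27px

16.963 ÷ 1.067⁵ = 16.963 ÷ 1.38300 ≈ 12.265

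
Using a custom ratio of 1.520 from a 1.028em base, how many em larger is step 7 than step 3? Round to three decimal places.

Step 3: 1.028 × 1.520³ = 3.61014em
Step 7: 1.028 × 1.520⁷ = 19.27073em
Difference: 19.27073 − 3.61014 = 15.66059em

15.661em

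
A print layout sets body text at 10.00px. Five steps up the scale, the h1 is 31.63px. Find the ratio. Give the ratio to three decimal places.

1.259

r⁵ = 31.63 / 10.00, so r = (31.63/10.00)^(1/5).
r = 3.1630^(1/5) ≈ 1.2590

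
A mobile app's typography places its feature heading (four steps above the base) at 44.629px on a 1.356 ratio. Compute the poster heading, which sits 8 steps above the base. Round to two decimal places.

150.89px

44.629 × 1.356⁴ = 44.629 × 3.38095 ≈ 150.888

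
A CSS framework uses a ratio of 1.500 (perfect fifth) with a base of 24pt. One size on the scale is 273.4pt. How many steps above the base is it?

6

1.500ⁿ = 273.4 / 24 = 11.3917
n = ln(11.3917) / ln(1.500) = 2.4329 / 0.4055 ≈ 6.00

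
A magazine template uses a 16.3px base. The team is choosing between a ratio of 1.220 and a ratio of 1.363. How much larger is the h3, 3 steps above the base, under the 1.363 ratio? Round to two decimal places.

11.68px

At 1.220: 16.3 × 1.220³ = 29.5983px
At 1.363: 16.3 × 1.363³ = 41.2739px
Difference: 41.2739 − 29.5983 = 11.6756px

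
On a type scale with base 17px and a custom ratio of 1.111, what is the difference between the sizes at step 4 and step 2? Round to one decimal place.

Step 2: 17.0 × 1.111² = 20.983px
Step 4: 17.0 × 1.111⁴ = 25.900px
Difference: 25.900 − 20.983 = 4.917px

4.9px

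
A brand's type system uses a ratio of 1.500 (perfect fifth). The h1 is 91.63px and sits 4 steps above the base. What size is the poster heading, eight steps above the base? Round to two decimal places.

The gap is 8 − (4) = 4 steps, so the factor is 1.500^4.
91.63 × 1.500⁴ = 91.63 × 5.06250 ≈ 463.877

463.88px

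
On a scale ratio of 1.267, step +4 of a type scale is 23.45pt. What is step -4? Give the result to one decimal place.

3.5pt

Moving from step +4 to step -4 is 8 steps down, so divide by r⁸.
23.45 ÷ 1.267⁸ = 23.45 ÷ 6.64069 ≈ 3.531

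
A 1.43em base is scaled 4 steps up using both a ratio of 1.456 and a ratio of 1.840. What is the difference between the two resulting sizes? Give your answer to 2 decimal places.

At 1.456: 1.43 × 1.456⁴ = 6.4266em
At 1.840: 1.43 × 1.840⁴ = 16.3911em
Difference: 16.3911 − 6.4266 = 9.9645em

9.96em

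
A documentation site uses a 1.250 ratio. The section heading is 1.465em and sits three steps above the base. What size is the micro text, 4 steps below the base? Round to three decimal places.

1.465 ÷ 1.250⁷ = 1.465 ÷ 4.76837 ≈ 0.307

0.307em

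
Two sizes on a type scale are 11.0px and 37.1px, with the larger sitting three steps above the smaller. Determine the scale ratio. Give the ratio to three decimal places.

1.500

r³ = 37.1 / 11.0, so r = (37.1/11.0)^(1/3).
r = 3.3727^(1/3) ≈ 1.4997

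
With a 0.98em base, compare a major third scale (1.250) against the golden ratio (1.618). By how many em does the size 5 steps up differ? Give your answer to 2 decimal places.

Major third: 0.98 × 1.250⁵ = 2.9907em
Golden ratio: 0.98 × 1.618⁵ = 10.8672em
Difference: 10.8672 − 2.9907 = 7.8765em

7.88em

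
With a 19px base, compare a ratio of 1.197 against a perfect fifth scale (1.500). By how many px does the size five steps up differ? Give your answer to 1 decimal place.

At 1.197: 19.0 × 1.197⁵ = 46.690px
Perfect fifth: 19.0 × 1.500⁵ = 144.281px
Difference: 144.281 − 46.690 = 97.591px

97.6px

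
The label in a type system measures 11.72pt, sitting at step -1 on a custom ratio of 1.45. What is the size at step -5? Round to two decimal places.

2.65pt

11.72 ÷ 1.45⁴ = 11.72 ÷ 4.42051 ≈ 2.651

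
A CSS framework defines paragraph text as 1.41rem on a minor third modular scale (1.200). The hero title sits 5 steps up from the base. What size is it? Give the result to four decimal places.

3.5085rem

Each step on a modular scale multiplies by the ratio, so the size n steps from the base is base × ratioⁿ.
1.41 × 1.200⁵ = 1.41 × 2.48832 ≈ 3.5085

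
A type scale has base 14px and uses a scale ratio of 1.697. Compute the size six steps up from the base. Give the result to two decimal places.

334.36px

14.0 × 1.697⁶ = 14.0 × 23.88312 ≈ 334.36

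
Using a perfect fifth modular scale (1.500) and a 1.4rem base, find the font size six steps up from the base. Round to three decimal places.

Each step on a modular scale multiplies by the ratio, so the size n steps from the base is base × ratioⁿ.
1.4 × 1.500⁶ = 1.4 × 11.39062 ≈ 15.947

15.947rem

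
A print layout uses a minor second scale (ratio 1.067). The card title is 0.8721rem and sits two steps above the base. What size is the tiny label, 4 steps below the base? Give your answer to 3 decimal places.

0.591rem

0.8721 ÷ 1.067⁶ = 0.8721 ÷ 1.47566 ≈ 0.591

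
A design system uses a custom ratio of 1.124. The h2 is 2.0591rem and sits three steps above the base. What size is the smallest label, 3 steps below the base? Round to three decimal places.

2.0591 ÷ 1.124⁶ = 2.0591 ÷ 2.01650 ≈ 1.021

1.021rem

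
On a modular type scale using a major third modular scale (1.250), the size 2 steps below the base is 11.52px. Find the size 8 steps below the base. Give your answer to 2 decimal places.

The gap is -8 − (-2) = -6 steps, so the factor is 1.250^-6.
11.52 ÷ 1.250⁶ = 11.52 ÷ 3.81470 ≈ 3.020

3.02px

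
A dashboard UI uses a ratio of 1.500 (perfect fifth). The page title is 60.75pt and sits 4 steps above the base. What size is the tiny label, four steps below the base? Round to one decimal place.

Moving from step +4 to step -4 is 8 steps down, so divide by r⁸.
60.75 ÷ 1.500⁸ = 60.75 ÷ 25.62891 ≈ 2.370

2.4pt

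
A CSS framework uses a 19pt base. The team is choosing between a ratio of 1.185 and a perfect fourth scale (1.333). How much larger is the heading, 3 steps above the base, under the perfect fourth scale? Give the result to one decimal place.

13.4pt

At 1.185: 19.0 × 1.185³ = 31.616pt
Perfect fourth: 19.0 × 1.333³ = 45.003pt
Difference: 45.003 − 31.616 = 13.387pt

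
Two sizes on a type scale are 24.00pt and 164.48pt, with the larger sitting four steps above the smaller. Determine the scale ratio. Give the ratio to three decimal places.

The ratio satisfies 24.00 × r⁴ = 164.48, so r = (164.48 / 24.00)^(1/4).
r = 6.8533^(1/4) ≈ 1.6180

1.618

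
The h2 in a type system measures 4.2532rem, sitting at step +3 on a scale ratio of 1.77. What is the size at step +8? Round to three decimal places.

Moving from step +3 to step +8 is 5 steps up, so multiply by r⁵.
4.2532 × 1.77⁵ = 4.2532 × 17.37266 ≈ 73.889

73.889rem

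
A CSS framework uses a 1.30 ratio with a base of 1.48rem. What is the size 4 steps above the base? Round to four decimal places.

4.2270rem

Each step on a modular scale multiplies by the ratio, so the size n steps from the base is base × ratioⁿ.
1.48 × 1.30⁴ = 1.48 × 2.85610 ≈ 4.2270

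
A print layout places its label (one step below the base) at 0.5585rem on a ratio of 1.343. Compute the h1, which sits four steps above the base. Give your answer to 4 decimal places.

2.4401rem

Moving from step -1 to step +4 is 5 steps up, so multiply by r⁵.
0.5585 × 1.343⁵ = 0.5585 × 4.36898 ≈ 2.4401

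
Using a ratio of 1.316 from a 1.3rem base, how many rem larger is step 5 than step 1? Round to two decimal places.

3.42rem

Step 1: 1.3 × 1.316 = 1.7108rem
Step 5: 1.3 × 1.316⁵ = 5.1312rem
Difference: 5.1312 − 1.7108 = 3.4204rem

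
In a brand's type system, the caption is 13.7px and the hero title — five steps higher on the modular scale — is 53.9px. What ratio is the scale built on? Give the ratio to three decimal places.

r⁵ = 53.9 / 13.7, so r = (53.9/13.7)^(1/5).
r = 3.9343^(1/5) ≈ 1.3151

1.315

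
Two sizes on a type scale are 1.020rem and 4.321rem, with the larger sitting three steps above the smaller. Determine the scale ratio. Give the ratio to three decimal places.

1.618

r³ = 4.321 / 1.020, so r = (4.321/1.020)^(1/3).
r = 4.2363^(1/3) ≈ 1.6181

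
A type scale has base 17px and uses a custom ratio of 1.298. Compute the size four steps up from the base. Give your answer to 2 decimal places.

Each step on a modular scale multiplies by the ratio, so the size n steps from the base is base × ratioⁿ.
17.0 × 1.298⁴ = 17.0 × 2.83856 ≈ 48.26

48.26px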